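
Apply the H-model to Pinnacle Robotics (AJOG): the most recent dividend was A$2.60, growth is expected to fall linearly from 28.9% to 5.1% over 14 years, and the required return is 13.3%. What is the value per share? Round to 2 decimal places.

H-model: P₀ = D₀[(1+g_L) + H(g_S−g_L)]/(r−g_L), with H = 14/2 = 7.
P₀ = 2.60 × [(1+0.051) + 7×(0.289−0.051)] / (0.133−0.051)
   = 2.60 × 2.7170 / 0.082 = 86.1488

A$86.15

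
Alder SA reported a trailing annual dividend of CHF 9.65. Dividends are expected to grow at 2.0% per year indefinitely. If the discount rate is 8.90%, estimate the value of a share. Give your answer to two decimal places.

CHF 142.65

Gordon growth model: P₀ = D₁/(r − g). D₁ = 9.65 × (1 + 0.02) = 9.8430.
P₀ = 9.8430 / (0.089 − 0.02) = 9.8430 / 0.069 = 142.6522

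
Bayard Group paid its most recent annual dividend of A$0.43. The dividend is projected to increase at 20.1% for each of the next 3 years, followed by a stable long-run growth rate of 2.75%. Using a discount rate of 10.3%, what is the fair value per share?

A$9.09

Two-stage DDM. Project D₁…D_3 at 0.201, terminal growth 0.0275, discount at r = 0.103.
D_1 = 0.5164
D_2 = 0.6202
D_3 = 0.7449
Terminal value at t=3: TV = D_4/(r−g) = 0.7654/(0.103−0.0275) = 10.1375
P₀ = 0.5164/(1+0.103)^1 + 0.6202/(1+0.103)^2 + 0.7449/(1+0.103)^3 + 10.1375/(1+0.103)^3 = 9.0876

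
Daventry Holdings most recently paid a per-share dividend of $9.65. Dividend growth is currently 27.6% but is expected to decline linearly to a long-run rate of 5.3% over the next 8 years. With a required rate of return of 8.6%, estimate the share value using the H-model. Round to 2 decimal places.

H-model: P₀ = D₀[(1+g_L) + H(g_S−g_L)]/(r−g_L), with H = 8/2 = 4.
P₀ = 9.65 × [(1+0.053) + 4×(0.276−0.053)] / (0.086−0.053)
   = 9.65 × 1.9450 / 0.033 = 568.7652

$568.77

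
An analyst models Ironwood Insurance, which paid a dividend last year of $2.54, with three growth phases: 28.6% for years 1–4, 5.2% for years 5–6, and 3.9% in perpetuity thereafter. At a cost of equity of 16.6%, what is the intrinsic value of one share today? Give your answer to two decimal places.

Three-stage DDM. Project D₁…D_6; terminal Gordon value at t=6 with g = 0.039; discount at r = 0.166.
D_1 = 3.2664
D_2 = 4.2006
D_3 = 5.4020
D_4 = 6.9470
D_5 = 7.3082
D_6 = 7.6883
TV_6 = 7.9881/(0.166−0.039) = 62.8986
P₀ = Σ Dₜ/(1+r)ᵗ + TV_6/(1+r)^6 = 44.5369

$44.54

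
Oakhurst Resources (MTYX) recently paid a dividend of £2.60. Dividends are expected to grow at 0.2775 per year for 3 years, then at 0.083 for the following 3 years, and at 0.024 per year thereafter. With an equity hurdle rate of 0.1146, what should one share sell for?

Three-stage DDM. Project D₁…D_6; terminal Gordon value at t=6 with g = 0.024; discount at r = 0.1146.
D_1 = 3.3215
D_2 = 4.2432
D_3 = 5.4207
D_4 = 5.8706
D_5 = 6.3579
D_6 = 6.8856
TV_6 = 7.0508/(0.1146−0.024) = 77.8239
P₀ = Σ Dₜ/(1+r)ᵗ + TV_6/(1+r)^6 = 61.9890

£61.99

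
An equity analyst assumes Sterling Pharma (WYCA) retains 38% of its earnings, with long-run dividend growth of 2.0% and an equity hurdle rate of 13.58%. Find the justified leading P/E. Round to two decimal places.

Payout ratio b = 1 − 0.38 = 0.62.
Justified leading P/E = b/(r−g) = 0.62/(0.1358−0.02) = 5.3541

5.35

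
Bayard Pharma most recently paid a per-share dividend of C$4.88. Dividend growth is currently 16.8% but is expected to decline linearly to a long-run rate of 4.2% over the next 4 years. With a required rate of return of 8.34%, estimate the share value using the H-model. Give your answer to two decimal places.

C$152.53

H-model: P₀ = D₀[(1+g_L) + H(g_S−g_L)]/(r−g_L), with H = 4/2 = 2.
P₀ = 4.88 × [(1+0.042) + 2×(0.168−0.042)] / (0.0834−0.042)
   = 4.88 × 1.2940 / 0.0414 = 152.5295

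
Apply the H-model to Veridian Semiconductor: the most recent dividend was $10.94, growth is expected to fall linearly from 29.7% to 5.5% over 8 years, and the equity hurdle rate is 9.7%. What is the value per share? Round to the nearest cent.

$526.94

H-model: P₀ = D₀[(1+g_L) + H(g_S−g_L)]/(r−g_L), with H = 8/2 = 4.
P₀ = 10.94 × [(1+0.055) + 4×(0.297−0.055)] / (0.097−0.055)
   = 10.94 × 2.0230 / 0.042 = 526.9433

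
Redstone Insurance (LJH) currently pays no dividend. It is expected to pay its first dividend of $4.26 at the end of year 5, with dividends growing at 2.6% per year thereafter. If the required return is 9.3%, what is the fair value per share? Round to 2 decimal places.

Deferred-dividend DDM. At t=4 the remaining stream is a growing perpetuity with first payment D_5 = 4.26.
V_4 = D_5/(r−g) = 4.26/(0.093−0.026) = 63.5821
P₀ = V_4/(1+r)^4 = 63.5821/(1+0.093)^4 = 44.5507

$44.55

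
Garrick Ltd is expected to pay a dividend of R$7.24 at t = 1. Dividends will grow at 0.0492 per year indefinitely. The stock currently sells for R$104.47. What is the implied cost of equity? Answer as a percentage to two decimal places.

11.85%

Rearranging the constant-growth DDM: r = D₁/P₀ + g.
r = 7.2400 / 104.47 + 0.0492 = 0.06930 + 0.0492 = 0.11850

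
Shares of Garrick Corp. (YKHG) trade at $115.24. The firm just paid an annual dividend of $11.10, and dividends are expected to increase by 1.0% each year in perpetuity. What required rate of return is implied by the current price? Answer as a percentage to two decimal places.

10.73%

Rearranging the constant-growth DDM: r = D₁/P₀ + g.
D₁ = 11.10 × (1 + 0.01) = 11.2110.
r = 11.2110 / 115.24 + 0.01 = 0.09728 + 0.01 = 0.10728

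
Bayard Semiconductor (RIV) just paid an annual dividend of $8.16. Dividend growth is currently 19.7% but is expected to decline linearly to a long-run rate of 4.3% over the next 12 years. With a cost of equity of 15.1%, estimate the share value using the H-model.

H-model: P₀ = D₀[(1+g_L) + H(g_S−g_L)]/(r−g_L), with H = 12/2 = 6.
P₀ = 8.16 × [(1+0.043) + 6×(0.197−0.043)] / (0.151−0.043)
   = 8.16 × 1.9670 / 0.108 = 148.6178

$148.62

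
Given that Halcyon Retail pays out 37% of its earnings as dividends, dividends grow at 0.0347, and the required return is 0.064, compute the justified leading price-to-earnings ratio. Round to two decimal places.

Justified leading P/E = b/(r−g) = 0.37/(0.064−0.0347) = 12.6280

12.63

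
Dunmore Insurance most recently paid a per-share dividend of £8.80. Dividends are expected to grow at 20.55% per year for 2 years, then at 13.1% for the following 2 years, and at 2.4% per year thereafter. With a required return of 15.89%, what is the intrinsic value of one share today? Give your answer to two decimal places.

£105.88

Three-stage DDM. Project D₁…D_4; terminal Gordon value at t=4 with g = 0.024; discount at r = 0.1589.
D_1 = 10.6084
D_2 = 12.7884
D_3 = 14.4637
D_4 = 16.3585
TV_4 = 16.7511/(0.1589−0.024) = 124.1739
P₀ = Σ Dₜ/(1+r)ᵗ + TV_4/(1+r)^4 = 105.8784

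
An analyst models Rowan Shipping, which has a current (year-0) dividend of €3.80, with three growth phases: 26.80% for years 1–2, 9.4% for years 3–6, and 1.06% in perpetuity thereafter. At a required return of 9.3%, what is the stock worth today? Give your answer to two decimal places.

€92.98

Three-stage DDM. Project D₁…D_6; terminal Gordon value at t=6 with g = 0.0106; discount at r = 0.093.
D_1 = 4.8184
D_2 = 6.1097
D_3 = 6.6840
D_4 = 7.3123
D_5 = 7.9997
D_6 = 8.7517
TV_6 = 8.8444/(0.093−0.0106) = 107.3355
P₀ = Σ Dₜ/(1+r)ᵗ + TV_6/(1+r)^6 = 92.9804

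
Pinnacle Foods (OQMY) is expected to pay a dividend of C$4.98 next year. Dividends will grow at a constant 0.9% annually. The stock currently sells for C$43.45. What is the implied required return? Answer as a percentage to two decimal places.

Rearranging the constant-growth DDM: r = D₁/P₀ + g.
r = 4.9800 / 43.45 + 0.009 = 0.11461 + 0.009 = 0.12361

12.36%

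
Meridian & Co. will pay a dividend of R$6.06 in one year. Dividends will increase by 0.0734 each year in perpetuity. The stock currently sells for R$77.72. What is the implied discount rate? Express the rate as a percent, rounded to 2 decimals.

15.14%

Rearranging the constant-growth DDM: r = D₁/P₀ + g.
r = 6.0600 / 77.72 + 0.0734 = 0.07797 + 0.0734 = 0.15137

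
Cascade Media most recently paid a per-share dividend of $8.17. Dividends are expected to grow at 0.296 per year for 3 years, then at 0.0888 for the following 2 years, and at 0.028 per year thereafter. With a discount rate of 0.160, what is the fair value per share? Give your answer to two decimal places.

$129.63

Three-stage DDM. Project D₁…D_5; terminal Gordon value at t=5 with g = 0.028; discount at r = 0.16.
D_1 = 10.5883
D_2 = 13.7225
D_3 = 17.7843
D_4 = 19.3636
D_5 = 21.0830
TV_5 = 21.6734/(0.16−0.028) = 164.1922
P₀ = Σ Dₜ/(1+r)ᵗ + TV_5/(1+r)^5 = 129.6258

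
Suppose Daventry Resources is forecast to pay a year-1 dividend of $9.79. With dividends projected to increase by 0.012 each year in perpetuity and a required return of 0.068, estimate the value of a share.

Gordon growth model: P₀ = D₁/(r − g), with D₁ = 9.79 given directly.
P₀ = 9.7900 / (0.068 − 0.012) = 9.7900 / 0.056 = 174.8214

$174.82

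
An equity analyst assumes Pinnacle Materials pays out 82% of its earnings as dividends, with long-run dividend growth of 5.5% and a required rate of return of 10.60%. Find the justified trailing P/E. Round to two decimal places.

Justified trailing P/E = b(1+g)/(r−g) = 0.82×(1+0.055)/(0.106−0.055) = 16.9627

16.96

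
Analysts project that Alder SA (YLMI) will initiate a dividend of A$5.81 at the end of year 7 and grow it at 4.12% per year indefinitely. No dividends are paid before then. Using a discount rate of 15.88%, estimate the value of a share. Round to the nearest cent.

Deferred-dividend DDM. At t=6 the remaining stream is a growing perpetuity with first payment D_7 = 5.81.
V_6 = D_7/(r−g) = 5.81/(0.1588−0.0412) = 49.4048
P₀ = V_6/(1+r)^6 = 49.4048/(1+0.1588)^6 = 20.4041

A$20.40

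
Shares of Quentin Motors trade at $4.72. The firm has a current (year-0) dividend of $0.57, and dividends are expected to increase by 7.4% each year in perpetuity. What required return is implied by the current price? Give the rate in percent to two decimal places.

20.37%

Rearranging the constant-growth DDM: r = D₁/P₀ + g.
D₁ = 0.57 × (1 + 0.074) = 0.6122.
r = 0.6122 / 4.72 + 0.074 = 0.12970 + 0.074 = 0.20370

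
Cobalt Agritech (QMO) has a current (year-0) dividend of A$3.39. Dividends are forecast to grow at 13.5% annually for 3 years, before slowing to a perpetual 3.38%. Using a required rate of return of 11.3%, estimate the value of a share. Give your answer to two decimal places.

Two-stage DDM. Project D₁…D_3 at 0.135, terminal growth 0.0338, discount at r = 0.113.
D_1 = 3.8477
D_2 = 4.3671
D_3 = 4.9566
Terminal value at t=3: TV = D_4/(r−g) = 5.1242/(0.113−0.0338) = 64.6992
P₀ = 3.8477/(1+0.113)^1 + 4.3671/(1+0.113)^2 + 4.9566/(1+0.113)^3 + 64.6992/(1+0.113)^3 = 57.5033

A$57.50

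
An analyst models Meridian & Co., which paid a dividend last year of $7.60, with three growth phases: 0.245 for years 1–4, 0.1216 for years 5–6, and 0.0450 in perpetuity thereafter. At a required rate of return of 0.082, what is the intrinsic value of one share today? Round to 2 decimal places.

Three-stage DDM. Project D₁…D_6; terminal Gordon value at t=6 with g = 0.045; discount at r = 0.082.
D_1 = 9.4620
D_2 = 11.7802
D_3 = 14.6663
D_4 = 18.2596
D_5 = 20.4800
D_6 = 22.9703
TV_6 = 24.0040/(0.082−0.045) = 648.7563
P₀ = Σ Dₜ/(1+r)ᵗ + TV_6/(1+r)^6 = 476.1464

$476.15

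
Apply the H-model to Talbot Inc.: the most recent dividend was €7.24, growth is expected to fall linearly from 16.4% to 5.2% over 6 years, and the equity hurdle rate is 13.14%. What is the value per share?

€126.56

H-model: P₀ = D₀[(1+g_L) + H(g_S−g_L)]/(r−g_L), with H = 6/2 = 3.
P₀ = 7.24 × [(1+0.052) + 3×(0.164−0.052)] / (0.1314−0.052)
   = 7.24 × 1.3880 / 0.0794 = 126.5632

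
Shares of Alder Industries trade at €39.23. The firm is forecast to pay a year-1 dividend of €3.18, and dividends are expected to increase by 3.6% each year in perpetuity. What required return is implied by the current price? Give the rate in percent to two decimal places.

11.71%

Rearranging the constant-growth DDM: r = D₁/P₀ + g.
r = 3.1800 / 39.23 + 0.036 = 0.08106 + 0.036 = 0.11706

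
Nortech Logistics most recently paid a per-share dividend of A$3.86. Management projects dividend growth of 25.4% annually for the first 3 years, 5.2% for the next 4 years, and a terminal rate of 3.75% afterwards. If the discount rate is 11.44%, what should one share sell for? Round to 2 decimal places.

Three-stage DDM. Project D₁…D_7; terminal Gordon value at t=7 with g = 0.0375; discount at r = 0.1144.
D_1 = 4.8404
D_2 = 6.0699
D_3 = 7.6117
D_4 = 8.0075
D_5 = 8.4239
D_6 = 8.8619
D_7 = 9.3227
TV_7 = 9.6723/(0.1144−0.0375) = 125.7780
P₀ = Σ Dₜ/(1+r)ᵗ + TV_7/(1+r)^7 = 92.7462

A$92.75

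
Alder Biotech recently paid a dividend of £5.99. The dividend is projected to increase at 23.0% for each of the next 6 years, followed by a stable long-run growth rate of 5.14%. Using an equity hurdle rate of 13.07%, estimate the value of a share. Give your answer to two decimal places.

Two-stage DDM. Project D₁…D_6 at 0.23, terminal growth 0.0514, discount at r = 0.1307.
D_1 = 7.3677
D_2 = 9.0623
D_3 = 11.1466
D_4 = 13.7103
D_5 = 16.8637
D_6 = 20.7423
Terminal value at t=6: TV = D_7/(r−g) = 21.8085/(0.1307−0.0514) = 275.0124
P₀ = 7.3677/(1+0.1307)^1 + 9.0623/(1+0.1307)^2 + 11.1466/(1+0.1307)^3 + 13.7103/(1+0.1307)^4 + 16.8637/(1+0.1307)^5 + 20.7423/(1+0.1307)^6 + 275.0124/(1+0.1307)^6 = 180.3574

£180.36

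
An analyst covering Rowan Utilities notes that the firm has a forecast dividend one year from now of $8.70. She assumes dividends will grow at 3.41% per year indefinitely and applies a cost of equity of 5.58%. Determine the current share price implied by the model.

Gordon growth model: P₀ = D₁/(r − g), with D₁ = 8.70 given directly.
P₀ = 8.7000 / (0.0558 − 0.0341) = 8.7000 / 0.0217 = 400.9217

$400.92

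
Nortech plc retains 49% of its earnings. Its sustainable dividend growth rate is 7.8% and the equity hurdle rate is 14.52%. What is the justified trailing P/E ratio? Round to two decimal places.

8.18

Payout ratio b = 1 − 0.49 = 0.51.
Justified trailing P/E = b(1+g)/(r−g) = 0.51×(1+0.078)/(0.1452−0.078) = 8.1813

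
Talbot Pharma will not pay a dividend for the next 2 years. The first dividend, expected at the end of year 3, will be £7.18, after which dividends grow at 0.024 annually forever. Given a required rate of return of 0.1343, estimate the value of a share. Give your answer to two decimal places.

Deferred-dividend DDM. At t=2 the remaining stream is a growing perpetuity with first payment D_3 = 7.18.
V_2 = D_3/(r−g) = 7.18/(0.1343−0.024) = 65.0952
P₀ = V_2/(1+r)^2 = 65.0952/(1+0.1343)^2 = 50.5933

£50.59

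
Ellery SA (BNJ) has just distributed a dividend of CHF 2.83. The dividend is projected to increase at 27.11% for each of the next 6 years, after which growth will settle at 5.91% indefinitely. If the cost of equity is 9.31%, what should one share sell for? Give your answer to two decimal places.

CHF 247.71

Two-stage DDM. Project D₁…D_6 at 0.2711, terminal growth 0.0591, discount at r = 0.0931.
D_1 = 3.5972
D_2 = 4.5724
D_3 = 5.8120
D_4 = 7.3876
D_5 = 9.3904
D_6 = 11.9362
Terminal value at t=6: TV = D_7/(r−g) = 12.6416/(0.0931−0.0591) = 371.8115
P₀ = 3.5972/(1+0.0931)^1 + 4.5724/(1+0.0931)^2 + 5.8120/(1+0.0931)^3 + 7.3876/(1+0.0931)^4 + 9.3904/(1+0.0931)^5 + 11.9362/(1+0.0931)^6 + 371.8115/(1+0.0931)^6 = 247.7091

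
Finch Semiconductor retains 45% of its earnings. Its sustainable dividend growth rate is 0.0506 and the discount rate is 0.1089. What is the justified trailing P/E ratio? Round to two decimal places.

Payout ratio b = 1 − 0.45 = 0.55.
Justified trailing P/E = b(1+g)/(r−g) = 0.55×(1+0.0506)/(0.1089−0.0506) = 9.9113

9.91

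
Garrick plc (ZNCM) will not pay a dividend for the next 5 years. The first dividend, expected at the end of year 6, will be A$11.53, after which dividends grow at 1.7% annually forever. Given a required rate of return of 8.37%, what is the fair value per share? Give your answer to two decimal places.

Deferred-dividend DDM. At t=5 the remaining stream is a growing perpetuity with first payment D_6 = 11.53.
V_5 = D_6/(r−g) = 11.53/(0.0837−0.017) = 172.8636
P₀ = V_5/(1+r)^5 = 172.8636/(1+0.0837)^5 = 115.6533

A$115.65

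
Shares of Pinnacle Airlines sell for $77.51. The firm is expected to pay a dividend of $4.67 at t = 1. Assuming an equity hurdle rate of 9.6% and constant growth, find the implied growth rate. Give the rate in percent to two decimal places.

3.57%

From P₀ = D₁/(r − g), the implied growth is g = r − D₁/P₀.
g = 0.096 − 4.67/77.51 = 0.096 − 0.06025 = 0.03575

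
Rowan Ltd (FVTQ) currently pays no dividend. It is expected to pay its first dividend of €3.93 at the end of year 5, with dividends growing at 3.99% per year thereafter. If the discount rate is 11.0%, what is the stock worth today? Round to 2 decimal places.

Deferred-dividend DDM. At t=4 the remaining stream is a growing perpetuity with first payment D_5 = 3.93.
V_4 = D_5/(r−g) = 3.93/(0.11−0.0399) = 56.0628
P₀ = V_4/(1+r)^4 = 56.0628/(1+0.11)^4 = 36.9303

€36.93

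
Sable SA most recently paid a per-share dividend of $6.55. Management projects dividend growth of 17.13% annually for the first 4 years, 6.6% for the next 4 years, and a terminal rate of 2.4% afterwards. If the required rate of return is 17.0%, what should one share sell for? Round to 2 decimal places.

$79.04

Three-stage DDM. Project D₁…D_8; terminal Gordon value at t=8 with g = 0.024; discount at r = 0.17.
D_1 = 7.6720
D_2 = 8.9862
D_3 = 10.5256
D_4 = 12.3286
D_5 = 13.1423
D_6 = 14.0097
D_7 = 14.9343
D_8 = 15.9200
TV_8 = 16.3021/(0.17−0.024) = 111.6580
P₀ = Σ Dₜ/(1+r)ᵗ + TV_8/(1+r)^8 = 79.0367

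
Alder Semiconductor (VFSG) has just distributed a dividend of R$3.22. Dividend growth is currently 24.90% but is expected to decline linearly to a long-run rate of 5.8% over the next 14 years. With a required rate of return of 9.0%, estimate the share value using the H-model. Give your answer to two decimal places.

R$241.00

H-model: P₀ = D₀[(1+g_L) + H(g_S−g_L)]/(r−g_L), with H = 14/2 = 7.
P₀ = 3.22 × [(1+0.058) + 7×(0.249−0.058)] / (0.09−0.058)
   = 3.22 × 2.3950 / 0.032 = 240.9969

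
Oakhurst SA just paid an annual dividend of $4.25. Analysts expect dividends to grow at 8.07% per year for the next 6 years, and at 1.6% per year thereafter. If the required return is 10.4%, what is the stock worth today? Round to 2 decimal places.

Two-stage DDM. Project D₁…D_6 at 0.0807, terminal growth 0.016, discount at r = 0.104.
D_1 = 4.5930
D_2 = 4.9636
D_3 = 5.3642
D_4 = 5.7971
D_5 = 6.2649
D_6 = 6.7705
Terminal value at t=6: TV = D_7/(r−g) = 6.8788/(0.104−0.016) = 78.1683
P₀ = 4.5930/(1+0.104)^1 + 4.9636/(1+0.104)^2 + 5.3642/(1+0.104)^3 + 5.7971/(1+0.104)^4 + 6.2649/(1+0.104)^5 + 6.7705/(1+0.104)^6 + 78.1683/(1+0.104)^6 = 66.8547

$66.85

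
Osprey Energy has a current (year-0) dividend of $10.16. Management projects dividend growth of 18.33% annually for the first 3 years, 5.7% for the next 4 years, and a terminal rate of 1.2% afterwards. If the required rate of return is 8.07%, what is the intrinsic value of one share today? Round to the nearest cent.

Three-stage DDM. Project D₁…D_7; terminal Gordon value at t=7 with g = 0.012; discount at r = 0.0807.
D_1 = 12.0223
D_2 = 14.2260
D_3 = 16.8337
D_4 = 17.7932
D_5 = 18.8074
D_6 = 19.8794
D_7 = 21.0125
TV_7 = 21.2647/(0.0807−0.012) = 309.5295
P₀ = Σ Dₜ/(1+r)ᵗ + TV_7/(1+r)^7 = 266.9198

$266.92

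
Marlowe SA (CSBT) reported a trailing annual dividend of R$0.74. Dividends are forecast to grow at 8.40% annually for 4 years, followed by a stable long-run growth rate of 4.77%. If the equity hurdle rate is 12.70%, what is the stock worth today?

Two-stage DDM. Project D₁…D_4 at 0.084, terminal growth 0.0477, discount at r = 0.127.
D_1 = 0.8022
D_2 = 0.8695
D_3 = 0.9426
D_4 = 1.0218
Terminal value at t=4: TV = D_5/(r−g) = 1.0705/(0.127−0.0477) = 13.4993
P₀ = 0.8022/(1+0.127)^1 + 0.8695/(1+0.127)^2 + 0.9426/(1+0.127)^3 + 1.0218/(1+0.127)^4 + 13.4993/(1+0.127)^4 = 11.0561

R$11.06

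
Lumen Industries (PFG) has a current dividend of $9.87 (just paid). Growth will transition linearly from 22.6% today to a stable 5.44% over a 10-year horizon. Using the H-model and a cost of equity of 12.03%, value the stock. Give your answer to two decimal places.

$286.42

H-model: P₀ = D₀[(1+g_L) + H(g_S−g_L)]/(r−g_L), with H = 10/2 = 5.
P₀ = 9.87 × [(1+0.0544) + 5×(0.226−0.0544)] / (0.1203−0.0544)
   = 9.87 × 1.9124 / 0.0659 = 286.4247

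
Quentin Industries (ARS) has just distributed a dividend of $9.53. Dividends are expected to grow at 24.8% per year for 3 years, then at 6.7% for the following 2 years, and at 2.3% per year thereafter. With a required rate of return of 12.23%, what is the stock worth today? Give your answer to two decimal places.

$181.81

Three-stage DDM. Project D₁…D_5; terminal Gordon value at t=5 with g = 0.023; discount at r = 0.1223.
D_1 = 11.8934
D_2 = 14.8430
D_3 = 18.5241
D_4 = 19.7652
D_5 = 21.0895
TV_5 = 21.5745/(0.1223−0.023) = 217.2661
P₀ = Σ Dₜ/(1+r)ᵗ + TV_5/(1+r)^5 = 181.8135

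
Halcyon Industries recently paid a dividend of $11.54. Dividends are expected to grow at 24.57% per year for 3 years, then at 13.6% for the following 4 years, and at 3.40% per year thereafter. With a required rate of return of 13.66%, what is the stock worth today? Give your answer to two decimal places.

$255.18

Three-stage DDM. Project D₁…D_7; terminal Gordon value at t=7 with g = 0.034; discount at r = 0.1366.
D_1 = 14.3754
D_2 = 17.9074
D_3 = 22.3073
D_4 = 25.3410
D_5 = 28.7874
D_6 = 32.7025
D_7 = 37.1501
TV_7 = 38.4132/(0.1366−0.034) = 374.3973
P₀ = Σ Dₜ/(1+r)ᵗ + TV_7/(1+r)^7 = 255.1752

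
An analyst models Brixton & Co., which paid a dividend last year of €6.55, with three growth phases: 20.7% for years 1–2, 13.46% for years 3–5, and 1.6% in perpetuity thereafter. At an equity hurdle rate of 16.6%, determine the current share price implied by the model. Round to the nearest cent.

€77.54

Three-stage DDM. Project D₁…D_5; terminal Gordon value at t=5 with g = 0.016; discount at r = 0.166.
D_1 = 7.9059
D_2 = 9.5424
D_3 = 10.8268
D_4 = 12.2840
D_5 = 13.9375
TV_5 = 14.1605/(0.166−0.016) = 94.4032
P₀ = Σ Dₜ/(1+r)ᵗ + TV_5/(1+r)^5 = 77.5434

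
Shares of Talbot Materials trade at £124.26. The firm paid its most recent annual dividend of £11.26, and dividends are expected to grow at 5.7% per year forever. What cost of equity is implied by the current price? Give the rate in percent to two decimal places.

Rearranging the constant-growth DDM: r = D₁/P₀ + g.
D₁ = 11.26 × (1 + 0.057) = 11.9018.
r = 11.9018 / 124.26 + 0.057 = 0.09578 + 0.057 = 0.15278

15.28%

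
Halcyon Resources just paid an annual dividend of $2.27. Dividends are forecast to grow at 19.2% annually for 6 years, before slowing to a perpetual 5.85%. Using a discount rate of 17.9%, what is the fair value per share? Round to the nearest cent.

Two-stage DDM. Project D₁…D_6 at 0.192, terminal growth 0.0585, discount at r = 0.179.
D_1 = 2.7058
D_2 = 3.2254
D_3 = 3.8446
D_4 = 4.5828
D_5 = 5.4627
D_6 = 6.5115
Terminal value at t=6: TV = D_7/(r−g) = 6.8925/(0.179−0.0585) = 57.1988
P₀ = 2.7058/(1+0.179)^1 + 3.2254/(1+0.179)^2 + 3.8446/(1+0.179)^3 + 4.5828/(1+0.179)^4 + 5.4627/(1+0.179)^5 + 6.5115/(1+0.179)^6 + 57.1988/(1+0.179)^6 = 35.4517

$35.45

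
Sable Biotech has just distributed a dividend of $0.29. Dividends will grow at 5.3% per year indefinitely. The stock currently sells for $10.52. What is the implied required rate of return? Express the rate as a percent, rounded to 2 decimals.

8.20%

Rearranging the constant-growth DDM: r = D₁/P₀ + g.
D₁ = 0.29 × (1 + 0.053) = 0.3054.
r = 0.3054 / 10.52 + 0.053 = 0.02903 + 0.053 = 0.08203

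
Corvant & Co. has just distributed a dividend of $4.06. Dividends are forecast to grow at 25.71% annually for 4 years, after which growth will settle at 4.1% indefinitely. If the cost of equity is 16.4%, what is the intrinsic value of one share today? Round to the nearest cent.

$66.50

Two-stage DDM. Project D₁…D_4 at 0.2571, terminal growth 0.041, discount at r = 0.164.
D_1 = 5.1038
D_2 = 6.4160
D_3 = 8.0656
D_4 = 10.1392
Terminal value at t=4: TV = D_5/(r−g) = 10.5549/(0.164−0.041) = 85.8126
P₀ = 5.1038/(1+0.164)^1 + 6.4160/(1+0.164)^2 + 8.0656/(1+0.164)^3 + 10.1392/(1+0.164)^4 + 85.8126/(1+0.164)^4 = 66.5030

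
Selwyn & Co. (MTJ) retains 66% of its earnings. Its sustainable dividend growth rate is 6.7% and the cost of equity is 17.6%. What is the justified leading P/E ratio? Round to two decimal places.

3.12

Payout ratio b = 1 − 0.66 = 0.34.
Justified leading P/E = b/(r−g) = 0.34/(0.176−0.067) = 3.1193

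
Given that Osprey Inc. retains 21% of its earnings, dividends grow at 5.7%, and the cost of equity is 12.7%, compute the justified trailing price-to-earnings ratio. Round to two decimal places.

Payout ratio b = 1 − 0.21 = 0.79.
Justified trailing P/E = b(1+g)/(r−g) = 0.79×(1+0.057)/(0.127−0.057) = 11.9290

11.93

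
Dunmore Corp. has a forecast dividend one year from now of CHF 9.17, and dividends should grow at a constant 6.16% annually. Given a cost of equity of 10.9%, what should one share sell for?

Gordon growth model: P₀ = D₁/(r − g), with D₁ = 9.17 given directly.
P₀ = 9.1700 / (0.109 − 0.0616) = 9.1700 / 0.0474 = 193.4599

CHF 193.46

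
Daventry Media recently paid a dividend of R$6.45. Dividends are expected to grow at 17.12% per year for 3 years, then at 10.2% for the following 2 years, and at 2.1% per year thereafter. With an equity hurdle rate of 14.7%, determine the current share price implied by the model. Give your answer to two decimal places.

Three-stage DDM. Project D₁…D_5; terminal Gordon value at t=5 with g = 0.021; discount at r = 0.147.
D_1 = 7.5542
D_2 = 8.8475
D_3 = 10.3622
D_4 = 11.4192
D_5 = 12.5839
TV_5 = 12.8482/(0.147−0.021) = 101.9697
P₀ = Σ Dₜ/(1+r)ᵗ + TV_5/(1+r)^5 = 84.4777

R$84.48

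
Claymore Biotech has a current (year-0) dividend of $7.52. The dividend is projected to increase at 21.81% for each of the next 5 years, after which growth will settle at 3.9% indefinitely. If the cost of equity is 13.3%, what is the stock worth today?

$166.36

Two-stage DDM. Project D₁…D_5 at 0.2181, terminal growth 0.039, discount at r = 0.133.
D_1 = 9.1601
D_2 = 11.1579
D_3 = 13.5915
D_4 = 16.5558
D_5 = 20.1666
Terminal value at t=5: TV = D_6/(r−g) = 20.9531/(0.133−0.039) = 222.9052
P₀ = 9.1601/(1+0.133)^1 + 11.1579/(1+0.133)^2 + 13.5915/(1+0.133)^3 + 16.5558/(1+0.133)^4 + 20.1666/(1+0.133)^5 + 222.9052/(1+0.133)^5 = 166.3609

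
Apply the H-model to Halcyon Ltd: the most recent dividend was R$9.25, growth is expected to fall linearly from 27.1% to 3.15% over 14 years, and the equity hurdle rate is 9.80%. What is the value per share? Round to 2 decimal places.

R$376.68

H-model: P₀ = D₀[(1+g_L) + H(g_S−g_L)]/(r−g_L), with H = 14/2 = 7.
P₀ = 9.25 × [(1+0.0315) + 7×(0.271−0.0315)] / (0.098−0.0315)
   = 9.25 × 2.7080 / 0.0665 = 376.6767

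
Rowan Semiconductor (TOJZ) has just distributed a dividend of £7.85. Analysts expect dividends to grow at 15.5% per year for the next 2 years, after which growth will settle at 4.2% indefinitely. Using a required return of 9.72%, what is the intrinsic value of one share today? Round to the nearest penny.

£181.17

Two-stage DDM. Project D₁…D_2 at 0.155, terminal growth 0.042, discount at r = 0.0972.
D_1 = 9.0667
D_2 = 10.4721
Terminal value at t=2: TV = D_3/(r−g) = 10.9119/(0.0972−0.042) = 197.6798
P₀ = 9.0667/(1+0.0972)^1 + 10.4721/(1+0.0972)^2 + 197.6798/(1+0.0972)^2 = 181.1690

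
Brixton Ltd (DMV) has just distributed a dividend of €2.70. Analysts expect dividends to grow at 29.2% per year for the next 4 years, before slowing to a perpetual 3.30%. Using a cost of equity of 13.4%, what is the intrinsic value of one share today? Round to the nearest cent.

€61.65

Two-stage DDM. Project D₁…D_4 at 0.292, terminal growth 0.033, discount at r = 0.134.
D_1 = 3.4884
D_2 = 4.5070
D_3 = 5.8231
D_4 = 7.5234
Terminal value at t=4: TV = D_5/(r−g) = 7.7717/(0.134−0.033) = 76.9472
P₀ = 3.4884/(1+0.134)^1 + 4.5070/(1+0.134)^2 + 5.8231/(1+0.134)^3 + 7.5234/(1+0.134)^4 + 76.9472/(1+0.134)^4 = 61.6544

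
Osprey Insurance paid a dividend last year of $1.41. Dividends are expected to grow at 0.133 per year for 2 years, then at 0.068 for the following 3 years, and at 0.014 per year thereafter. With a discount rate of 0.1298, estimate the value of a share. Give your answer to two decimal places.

$17.13

Three-stage DDM. Project D₁…D_5; terminal Gordon value at t=5 with g = 0.014; discount at r = 0.1298.
D_1 = 1.5975
D_2 = 1.8100
D_3 = 1.9331
D_4 = 2.0645
D_5 = 2.2049
TV_5 = 2.2358/(0.1298−0.014) = 19.3073
P₀ = Σ Dₜ/(1+r)ᵗ + TV_5/(1+r)^5 = 17.1259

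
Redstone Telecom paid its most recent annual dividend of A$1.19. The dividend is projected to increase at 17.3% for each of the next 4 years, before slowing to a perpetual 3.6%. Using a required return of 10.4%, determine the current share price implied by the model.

A$28.66

Two-stage DDM. Project D₁…D_4 at 0.173, terminal growth 0.036, discount at r = 0.104.
D_1 = 1.3959
D_2 = 1.6374
D_3 = 1.9206
D_4 = 2.2529
Terminal value at t=4: TV = D_5/(r−g) = 2.3340/(0.104−0.036) = 34.3234
P₀ = 1.3959/(1+0.104)^1 + 1.6374/(1+0.104)^2 + 1.9206/(1+0.104)^3 + 2.2529/(1+0.104)^4 + 34.3234/(1+0.104)^4 = 28.6571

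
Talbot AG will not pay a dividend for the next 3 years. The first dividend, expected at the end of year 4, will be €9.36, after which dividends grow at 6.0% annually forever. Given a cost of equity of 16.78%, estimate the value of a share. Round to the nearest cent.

Deferred-dividend DDM. At t=3 the remaining stream is a growing perpetuity with first payment D_4 = 9.36.
V_3 = D_4/(r−g) = 9.36/(0.1678−0.06) = 86.8275
P₀ = V_3/(1+r)^3 = 86.8275/(1+0.1678)^3 = 54.5195

€54.52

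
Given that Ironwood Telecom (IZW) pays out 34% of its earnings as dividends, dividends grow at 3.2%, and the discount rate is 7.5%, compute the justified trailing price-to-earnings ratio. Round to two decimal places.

8.16

Justified trailing P/E = b(1+g)/(r−g) = 0.34×(1+0.032)/(0.075−0.032) = 8.1600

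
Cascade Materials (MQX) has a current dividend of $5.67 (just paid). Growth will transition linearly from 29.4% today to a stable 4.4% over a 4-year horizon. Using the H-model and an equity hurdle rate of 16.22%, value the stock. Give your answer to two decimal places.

H-model: P₀ = D₀[(1+g_L) + H(g_S−g_L)]/(r−g_L), with H = 4/2 = 2.
P₀ = 5.67 × [(1+0.044) + 2×(0.294−0.044)] / (0.1622−0.044)
   = 5.67 × 1.5440 / 0.1182 = 74.0650

$74.06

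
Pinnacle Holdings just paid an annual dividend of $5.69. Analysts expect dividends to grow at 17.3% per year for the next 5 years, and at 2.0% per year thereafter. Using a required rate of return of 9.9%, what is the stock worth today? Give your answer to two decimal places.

Two-stage DDM. Project D₁…D_5 at 0.173, terminal growth 0.02, discount at r = 0.099.
D_1 = 6.6744
D_2 = 7.8290
D_3 = 9.1835
D_4 = 10.7722
D_5 = 12.6358
Terminal value at t=5: TV = D_6/(r−g) = 12.8885/(0.099−0.02) = 163.1456
P₀ = 6.6744/(1+0.099)^1 + 7.8290/(1+0.099)^2 + 9.1835/(1+0.099)^3 + 10.7722/(1+0.099)^4 + 12.6358/(1+0.099)^5 + 163.1456/(1+0.099)^5 = 136.5020

$136.50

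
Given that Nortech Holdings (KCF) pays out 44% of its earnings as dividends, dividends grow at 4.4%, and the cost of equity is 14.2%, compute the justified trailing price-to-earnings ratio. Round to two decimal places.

Justified trailing P/E = b(1+g)/(r−g) = 0.44×(1+0.044)/(0.142−0.044) = 4.6873

4.69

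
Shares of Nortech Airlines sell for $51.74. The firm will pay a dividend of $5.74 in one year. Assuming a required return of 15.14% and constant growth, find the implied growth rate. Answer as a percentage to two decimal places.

4.05%

From P₀ = D₁/(r − g), the implied growth is g = r − D₁/P₀.
g = 0.1514 − 5.74/51.74 = 0.1514 − 0.11094 = 0.04046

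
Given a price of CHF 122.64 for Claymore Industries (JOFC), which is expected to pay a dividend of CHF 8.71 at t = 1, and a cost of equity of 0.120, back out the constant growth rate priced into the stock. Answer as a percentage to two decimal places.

From P₀ = D₁/(r − g), the implied growth is g = r − D₁/P₀.
g = 0.12 − 8.71/122.64 = 0.12 − 0.07102 = 0.04898

4.90%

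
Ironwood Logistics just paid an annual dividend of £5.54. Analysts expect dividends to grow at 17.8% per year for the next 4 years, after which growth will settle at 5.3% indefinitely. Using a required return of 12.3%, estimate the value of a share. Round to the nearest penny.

Two-stage DDM. Project D₁…D_4 at 0.178, terminal growth 0.053, discount at r = 0.123.
D_1 = 6.5261
D_2 = 7.6878
D_3 = 9.0562
D_4 = 10.6682
Terminal value at t=4: TV = D_5/(r−g) = 11.2336/(0.123−0.053) = 160.4801
P₀ = 6.5261/(1+0.123)^1 + 7.6878/(1+0.123)^2 + 9.0562/(1+0.123)^3 + 10.6682/(1+0.123)^4 + 160.4801/(1+0.123)^4 = 125.9120

£125.91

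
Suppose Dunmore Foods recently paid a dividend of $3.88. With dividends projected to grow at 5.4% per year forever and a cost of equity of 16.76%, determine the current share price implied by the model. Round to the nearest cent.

Gordon growth model: P₀ = D₁/(r − g). D₁ = 3.88 × (1 + 0.054) = 4.0895.
P₀ = 4.0895 / (0.1676 − 0.054) = 4.0895 / 0.1136 = 35.9993

$36.00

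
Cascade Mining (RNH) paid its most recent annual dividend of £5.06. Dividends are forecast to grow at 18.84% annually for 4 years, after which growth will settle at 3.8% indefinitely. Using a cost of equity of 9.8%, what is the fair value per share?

£144.89

Two-stage DDM. Project D₁…D_4 at 0.1884, terminal growth 0.038, discount at r = 0.098.
D_1 = 6.0133
D_2 = 7.1462
D_3 = 8.4926
D_4 = 10.0926
Terminal value at t=4: TV = D_5/(r−g) = 10.4761/(0.098−0.038) = 174.6012
P₀ = 6.0133/(1+0.098)^1 + 7.1462/(1+0.098)^2 + 8.4926/(1+0.098)^3 + 10.0926/(1+0.098)^4 + 174.6012/(1+0.098)^4 = 144.8895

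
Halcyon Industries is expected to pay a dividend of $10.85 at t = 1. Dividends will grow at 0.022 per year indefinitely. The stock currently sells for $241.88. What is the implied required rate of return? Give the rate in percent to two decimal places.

6.69%

Rearranging the constant-growth DDM: r = D₁/P₀ + g.
r = 10.8500 / 241.88 + 0.022 = 0.04486 + 0.022 = 0.06686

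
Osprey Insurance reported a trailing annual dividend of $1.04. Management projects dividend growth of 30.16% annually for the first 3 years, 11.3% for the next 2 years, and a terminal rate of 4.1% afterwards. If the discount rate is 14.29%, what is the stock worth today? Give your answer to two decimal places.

$21.91

Three-stage DDM. Project D₁…D_5; terminal Gordon value at t=5 with g = 0.041; discount at r = 0.1429.
D_1 = 1.3537
D_2 = 1.7619
D_3 = 2.2933
D_4 = 2.5525
D_5 = 2.8409
TV_5 = 2.9574/(0.1429−0.041) = 29.0224
P₀ = Σ Dₜ/(1+r)ᵗ + TV_5/(1+r)^5 = 21.9053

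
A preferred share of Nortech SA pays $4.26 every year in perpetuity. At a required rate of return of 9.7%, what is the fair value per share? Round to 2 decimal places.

$43.92

Zero-growth DDM (perpetuity): P₀ = D/r = 4.26 / 0.097 = 43.9175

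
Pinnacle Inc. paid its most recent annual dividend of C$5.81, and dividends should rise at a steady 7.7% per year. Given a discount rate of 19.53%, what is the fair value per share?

C$52.89

Gordon growth model: P₀ = D₁/(r − g). D₁ = 5.81 × (1 + 0.077) = 6.2574.
P₀ = 6.2574 / (0.1953 − 0.077) = 6.2574 / 0.1183 = 52.8941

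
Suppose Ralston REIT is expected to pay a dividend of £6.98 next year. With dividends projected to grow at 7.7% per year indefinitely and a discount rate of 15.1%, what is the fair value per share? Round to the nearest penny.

Gordon growth model: P₀ = D₁/(r − g), with D₁ = 6.98 given directly.
P₀ = 6.9800 / (0.151 − 0.077) = 6.9800 / 0.074 = 94.3243

£94.32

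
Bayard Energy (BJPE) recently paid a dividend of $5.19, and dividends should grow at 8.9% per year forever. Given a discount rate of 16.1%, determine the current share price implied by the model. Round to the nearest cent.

$78.50

Gordon growth model: P₀ = D₁/(r − g). D₁ = 5.19 × (1 + 0.089) = 5.6519.
P₀ = 5.6519 / (0.161 − 0.089) = 5.6519 / 0.072 = 78.4988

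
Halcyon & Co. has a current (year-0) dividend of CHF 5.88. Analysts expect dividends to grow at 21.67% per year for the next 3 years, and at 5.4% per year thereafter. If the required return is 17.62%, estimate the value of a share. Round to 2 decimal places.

CHF 75.02

Two-stage DDM. Project D₁…D_3 at 0.2167, terminal growth 0.054, discount at r = 0.1762.
D_1 = 7.1542
D_2 = 8.7045
D_3 = 10.5908
Terminal value at t=3: TV = D_4/(r−g) = 11.1627/(0.1762−0.054) = 91.3476
P₀ = 7.1542/(1+0.1762)^1 + 8.7045/(1+0.1762)^2 + 10.5908/(1+0.1762)^3 + 91.3476/(1+0.1762)^3 = 75.0205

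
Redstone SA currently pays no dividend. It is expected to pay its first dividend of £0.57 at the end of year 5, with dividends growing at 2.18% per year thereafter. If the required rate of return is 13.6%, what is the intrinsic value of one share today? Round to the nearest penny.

Deferred-dividend DDM. At t=4 the remaining stream is a growing perpetuity with first payment D_5 = 0.57.
V_4 = D_5/(r−g) = 0.57/(0.136−0.0218) = 4.9912
P₀ = V_4/(1+r)^4 = 4.9912/(1+0.136)^4 = 2.9971

£3.00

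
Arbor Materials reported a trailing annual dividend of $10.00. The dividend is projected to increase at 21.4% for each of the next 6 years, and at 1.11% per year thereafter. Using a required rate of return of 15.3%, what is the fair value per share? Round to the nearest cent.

Two-stage DDM. Project D₁…D_6 at 0.214, terminal growth 0.0111, discount at r = 0.153.
D_1 = 12.1400
D_2 = 14.7380
D_3 = 17.8919
D_4 = 21.7207
D_5 = 26.3690
D_6 = 32.0119
Terminal value at t=6: TV = D_7/(r−g) = 32.3673/(0.153−0.0111) = 228.0992
P₀ = 12.1400/(1+0.153)^1 + 14.7380/(1+0.153)^2 + 17.8919/(1+0.153)^3 + 21.7207/(1+0.153)^4 + 26.3690/(1+0.153)^5 + 32.0119/(1+0.153)^6 + 228.0992/(1+0.153)^6 = 169.2274

$169.23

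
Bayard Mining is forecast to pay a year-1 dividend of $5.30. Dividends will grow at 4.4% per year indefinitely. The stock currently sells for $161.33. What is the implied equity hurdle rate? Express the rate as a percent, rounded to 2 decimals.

7.69%

Rearranging the constant-growth DDM: r = D₁/P₀ + g.
r = 5.3000 / 161.33 + 0.044 = 0.03285 + 0.044 = 0.07685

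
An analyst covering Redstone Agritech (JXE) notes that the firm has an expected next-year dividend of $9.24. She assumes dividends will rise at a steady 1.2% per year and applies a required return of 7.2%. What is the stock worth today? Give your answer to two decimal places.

Gordon growth model: P₀ = D₁/(r − g), with D₁ = 9.24 given directly.
P₀ = 9.2400 / (0.072 − 0.012) = 9.2400 / 0.06 = 154.0000

$154.00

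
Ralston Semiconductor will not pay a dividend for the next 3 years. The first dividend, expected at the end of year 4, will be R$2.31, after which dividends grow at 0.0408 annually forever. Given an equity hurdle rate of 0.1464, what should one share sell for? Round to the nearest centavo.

R$14.52

Deferred-dividend DDM. At t=3 the remaining stream is a growing perpetuity with first payment D_4 = 2.31.
V_3 = D_4/(r−g) = 2.31/(0.1464−0.0408) = 21.8750
P₀ = V_3/(1+r)^3 = 21.8750/(1+0.1464)^3 = 14.5191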